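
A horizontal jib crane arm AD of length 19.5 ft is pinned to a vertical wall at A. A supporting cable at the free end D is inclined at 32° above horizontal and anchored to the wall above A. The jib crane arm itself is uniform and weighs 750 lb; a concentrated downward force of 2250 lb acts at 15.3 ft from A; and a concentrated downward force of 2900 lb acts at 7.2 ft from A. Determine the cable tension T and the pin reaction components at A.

T = 6060 lb, A_x = 5139 lb, A_y = 2689 lb

ΣM about A: T·sin32°·19.5 − 750·9.75 − 2250·15.3 − 2900·7.2 = 0 → T = 62617.5/(19.5·0.529919) = 6059.71 ≈ 6060 lb.
ΣF_x = 0: A_x − T·cos32° = 0 → A_x = 6059.71 × 0.848048 = 5139 lb.
ΣF_y = 0: A_y + T·sin32° − 750 − 2250 − 2900 = 0 → A_y = 5900 − 6059.71 × 0.529919 = 2689 lb.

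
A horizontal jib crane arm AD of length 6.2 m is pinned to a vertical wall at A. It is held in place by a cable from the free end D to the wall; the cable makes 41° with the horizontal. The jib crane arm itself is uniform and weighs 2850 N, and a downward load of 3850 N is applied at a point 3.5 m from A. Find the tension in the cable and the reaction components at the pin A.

T = 5485 N, A_x = 4139 N, A_y = 3102 N

ΣM about A: T·sin41°·6.2 − 2850·3.1 − 3850·3.5 = 0 → T = 22310/(6.2·0.656059) = 5484.85 ≈ 5485 N.
ΣF_x = 0: A_x − T·cos41° = 0 → A_x = 5484.85 × 0.75471 = 4139 N.
ΣF_y = 0: A_y + T·sin41° − 2850 − 3850 = 0 → A_y = 6700 − 5484.85 × 0.656059 = 3102 N.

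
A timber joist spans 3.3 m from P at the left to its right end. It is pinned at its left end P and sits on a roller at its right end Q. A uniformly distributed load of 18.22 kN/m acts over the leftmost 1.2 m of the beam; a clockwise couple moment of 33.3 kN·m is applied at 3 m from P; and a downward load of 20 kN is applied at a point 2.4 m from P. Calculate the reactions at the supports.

Resultant of the distributed load: 18.22 × 1.2 = 21.864 kN at 0.6 m from P.
Taking moments about P: Q_y·3.3 − (18.22·1.2)·0.6 − 33.3 − 20·2.4 = 0 → Q_y = 94.4184/3.3 = 28.6116 ≈ 28.61 kN.
ΣF_y = 0: P_y + 28.6116 − 18.22·1.2 − 20 = 0 → P_y = 13.25 kN.
ΣF_x = 0: no horizontal applied forces, so P_x = 0.

P_x = 0, P_y = 13.25 kN, Q_y = 28.61 kN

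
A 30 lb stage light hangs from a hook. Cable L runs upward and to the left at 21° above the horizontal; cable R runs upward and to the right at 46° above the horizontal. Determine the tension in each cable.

ΣF_x = 0: −T_L·cos21° + T_R·cos46° = 0 → T_R = 1.34394·T_L.
ΣF_y = 0: T_L·sin21° + T_R·sin46° = 30.
Substitute: T_L·(0.358368 + 1.34394·0.71934) = 30 → T_L = 22.6395 ≈ 22.64 lb.
Then T_R = 1.34394 × 22.6395 = 30.43 lb.

T_L = 22.64 lb, T_R = 30.43 lb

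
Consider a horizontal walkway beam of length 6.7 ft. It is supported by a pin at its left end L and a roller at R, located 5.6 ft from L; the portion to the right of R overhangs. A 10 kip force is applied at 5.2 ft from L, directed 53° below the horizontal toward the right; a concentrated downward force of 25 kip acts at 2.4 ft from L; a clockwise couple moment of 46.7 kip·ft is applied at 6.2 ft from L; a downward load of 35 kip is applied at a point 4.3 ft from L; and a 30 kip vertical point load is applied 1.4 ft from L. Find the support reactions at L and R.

Taking moments about L: R_y·5.6 − 10·sin53°·5.2 − 25·2.4 − 46.7 − 35·4.3 − 30·1.4 = 0 → R_y = 340.729/5.6 = 60.8445 ≈ 60.84 kip.
ΣF_y = 0: L_y + 60.8445 − 10·sin53° − 25 − 35 − 30 = 0 → L_y = 37.14 kip.
ΣF_x = 0: L_x + 10·cos53° = 0 → L_x = -6.018 kip.

L_x = -6.018 kip, L_y = 37.14 kip, R_y = 60.84 kip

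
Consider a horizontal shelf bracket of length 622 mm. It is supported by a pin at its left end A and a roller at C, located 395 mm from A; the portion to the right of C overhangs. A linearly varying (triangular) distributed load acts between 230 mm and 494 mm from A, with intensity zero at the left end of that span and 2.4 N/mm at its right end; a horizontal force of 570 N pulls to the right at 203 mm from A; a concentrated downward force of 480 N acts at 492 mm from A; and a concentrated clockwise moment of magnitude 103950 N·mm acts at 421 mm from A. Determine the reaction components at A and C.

Resultant of the triangular load: ½ × 2.4 × 264 = 316.8 N, acting at 406 mm from A (one-third of the span from the peak).
ΣM about A: C_y·395 − (½·2.4·264)·406 − 480·492 − 103950 = 0 → C_y = 468730.8/395 = 1186.66 ≈ 1187 N.
ΣF_y = 0: A_y + 1186.66 − ½·2.4·264 − 480 = 0 → A_y = -389.9 N.
ΣF_x = 0: A_x + 570 = 0 → A_x = -570.0 N.

A_x = -570.0 N, A_y = -389.9 N, C_y = 1187 N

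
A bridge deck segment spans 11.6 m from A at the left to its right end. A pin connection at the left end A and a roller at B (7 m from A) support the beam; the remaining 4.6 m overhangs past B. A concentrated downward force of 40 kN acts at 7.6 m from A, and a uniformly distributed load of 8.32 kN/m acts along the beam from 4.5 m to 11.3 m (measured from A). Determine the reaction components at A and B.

A_x = 0, A_y = -10.70 kN, B_y = 107.3 kN

Resultant of the distributed load: 8.32 × 6.8 = 56.576 kN at 7.9 m from A.
Moments about A: B_y·7 − 40·7.6 − (8.32·6.8)·7.9 = 0 → B_y = 750.9504/7 = 107.279 ≈ 107.3 kN.
ΣF_y = 0: A_y + 107.279 − 40 − 8.32·6.8 = 0 → A_y = -10.70 kN.
ΣF_x = 0: no horizontal applied forces, so A_x = 0.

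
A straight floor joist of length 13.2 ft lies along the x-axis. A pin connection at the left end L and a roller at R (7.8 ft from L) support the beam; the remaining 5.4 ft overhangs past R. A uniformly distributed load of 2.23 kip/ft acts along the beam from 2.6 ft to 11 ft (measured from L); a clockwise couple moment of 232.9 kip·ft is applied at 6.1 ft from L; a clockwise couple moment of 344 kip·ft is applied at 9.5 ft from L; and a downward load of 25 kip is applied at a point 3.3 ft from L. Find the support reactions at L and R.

Resultant of the distributed load: 2.23 × 8.4 = 18.732 kip at 6.8 ft from L.
Taking moments about L: R_y·7.8 − (2.23·8.4)·6.8 − 232.9 − 344 − 25·3.3 = 0 → R_y = 786.7776/7.8 = 100.869 ≈ 100.9 kip.
ΣF_y = 0: L_y + 100.869 − 2.23·8.4 − 25 = 0 → L_y = -57.14 kip.
ΣF_x = 0: no horizontal applied forces, so L_x = 0.

L_x = 0, L_y = -57.14 kip, R_y = 100.9 kip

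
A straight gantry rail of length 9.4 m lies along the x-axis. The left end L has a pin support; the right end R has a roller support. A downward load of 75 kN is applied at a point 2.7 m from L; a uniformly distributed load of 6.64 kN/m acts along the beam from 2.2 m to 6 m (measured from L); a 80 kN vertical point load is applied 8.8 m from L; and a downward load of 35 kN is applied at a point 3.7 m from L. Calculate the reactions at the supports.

L_x = 0, L_y = 94.01 kN, R_y = 121.2 kN

Resultant of the distributed load: 6.64 × 3.8 = 25.232 kN at 4.1 m from L.
Taking moments about L: R_y·9.4 − 75·2.7 − (6.64·3.8)·4.1 − 80·8.8 − 35·3.7 = 0 → R_y = 1139.4512/9.4 = 121.218 ≈ 121.2 kN.
ΣF_y = 0: L_y + 121.218 − 75 − 6.64·3.8 − 80 − 35 = 0 → L_y = 94.01 kN.
ΣF_x = 0: no horizontal applied forces, so L_x = 0.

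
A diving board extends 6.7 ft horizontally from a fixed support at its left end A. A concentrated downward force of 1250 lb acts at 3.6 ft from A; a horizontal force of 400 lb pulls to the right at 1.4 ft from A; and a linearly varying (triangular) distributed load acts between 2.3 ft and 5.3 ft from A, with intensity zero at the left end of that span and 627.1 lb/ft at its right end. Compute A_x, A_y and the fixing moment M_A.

Resultant of the triangular load: ½ × 627.1 × 3 = 940.65 lb, acting at 4.3 ft from A (one-third of the span from the peak).
ΣF_x = 0: A_x + 400 = 0 → A_x = -400.0 lb.
ΣF_y = 0: A_y − 1250 − ½·627.1·3 = 0 → A_y = 2191 lb.
ΣM about A: M_A − 1250·3.6 − (½·627.1·3)·4.3 = 0 → M_A = 8545 lb·ft.

A_x = -400.0 lb, A_y = 2191 lb, M_A = 8545 lb·ft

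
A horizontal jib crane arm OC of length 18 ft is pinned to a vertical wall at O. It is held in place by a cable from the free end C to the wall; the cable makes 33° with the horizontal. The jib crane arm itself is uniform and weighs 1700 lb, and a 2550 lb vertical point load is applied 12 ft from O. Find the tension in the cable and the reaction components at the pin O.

T = 4682 lb, O_x = 3927 lb, O_y = 1700 lb

ΣM about O: T·sin33°·18 − 1700·9 − 2550·12 = 0 → T = 45900/(18·0.544639) = 4682 lb.
ΣF_x = 0: O_x − T·cos33° = 0 → O_x = 4682 × 0.838671 = 3927 lb.
ΣF_y = 0: O_y + T·sin33° − 1700 − 2550 = 0 → O_y = 4250 − 4682 × 0.544639 = 1700 lb.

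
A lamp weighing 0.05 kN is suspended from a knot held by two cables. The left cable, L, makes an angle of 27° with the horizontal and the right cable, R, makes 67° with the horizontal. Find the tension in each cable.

T_L = 0.01958 kN, T_R = 0.04466 kN

ΣF_x = 0: −T_L·cos27° + T_R·cos67° = 0 → T_R = 2.28036·T_L.
ΣF_y = 0: T_L·sin27° + T_R·sin67° = 0.05.
Substitute: T_L·(0.45399 + 2.28036·0.920505) = 0.05 → T_L = 0.0195842 ≈ 0.01958 kN.
Then T_R = 2.28036 × 0.0195842 = 0.04466 kN.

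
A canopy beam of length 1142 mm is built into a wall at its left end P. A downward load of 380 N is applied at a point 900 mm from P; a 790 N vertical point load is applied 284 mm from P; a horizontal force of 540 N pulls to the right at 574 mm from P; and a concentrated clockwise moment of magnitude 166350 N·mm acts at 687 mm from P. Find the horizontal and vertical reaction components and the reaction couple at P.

ΣF_x = 0: P_x + 540 = 0 → P_x = -540.0 N.
ΣF_y = 0: P_y − 380 − 790 = 0 → P_y = 1170 N.
ΣM about P: M_P − 380·900 − 790·284 − 166350 = 0 → M_P = 732700 N·mm.

P_x = -540.0 N, P_y = 1170 N, M_P = 732700 N·mm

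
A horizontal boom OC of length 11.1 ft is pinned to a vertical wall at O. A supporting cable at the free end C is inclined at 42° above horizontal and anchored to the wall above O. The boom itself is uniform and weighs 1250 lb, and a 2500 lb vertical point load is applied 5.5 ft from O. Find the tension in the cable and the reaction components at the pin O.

ΣM about O: T·sin42°·11.1 − 1250·5.55 − 2500·5.5 = 0 → T = 20687.5/(11.1·0.669131) = 2785.31 ≈ 2785 lb.
ΣF_x = 0: O_x − T·cos42° = 0 → O_x = 2785.31 × 0.743145 = 2070 lb.
ΣF_y = 0: O_y + T·sin42° − 1250 − 2500 = 0 → O_y = 3750 − 2785.31 × 0.669131 = 1886 lb.

T = 2785 lb, O_x = 2070 lb, O_y = 1886 lb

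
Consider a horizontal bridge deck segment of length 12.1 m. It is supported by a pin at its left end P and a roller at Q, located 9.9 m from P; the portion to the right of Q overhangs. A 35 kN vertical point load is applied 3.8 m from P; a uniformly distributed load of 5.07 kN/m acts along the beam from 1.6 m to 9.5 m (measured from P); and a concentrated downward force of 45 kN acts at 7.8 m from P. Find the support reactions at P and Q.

P_x = 0, P_y = 48.71 kN, Q_y = 71.34 kN

Resultant of the distributed load: 5.07 × 7.9 = 40.053 kN at 5.55 m from P.
ΣM about P: Q_y·9.9 − 35·3.8 − (5.07·7.9)·5.55 − 45·7.8 = 0 → Q_y = 706.29415/9.9 = 71.3428 ≈ 71.34 kN.
ΣF_y = 0: P_y + 71.3428 − 35 − 5.07·7.9 − 45 = 0 → P_y = 48.71 kN.
ΣF_x = 0: no horizontal applied forces, so P_x = 0.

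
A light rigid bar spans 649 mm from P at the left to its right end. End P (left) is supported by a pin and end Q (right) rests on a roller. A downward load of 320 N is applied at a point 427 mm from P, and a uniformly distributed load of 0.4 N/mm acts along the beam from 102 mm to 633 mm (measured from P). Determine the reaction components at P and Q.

P_x = 0, P_y = 201.6 N, Q_y = 330.8 N

Resultant of the distributed load: 0.4 × 531 = 212.4 N at 367.5 mm from P.
ΣM about P: Q_y·649 − 320·427 − (0.4·531)·367.5 = 0 → Q_y = 214697/649 = 330.812 ≈ 330.8 N.
ΣF_y = 0: P_y + 330.812 − 320 − 0.4·531 = 0 → P_y = 201.6 N.
ΣF_x = 0: no horizontal applied forces, so P_x = 0.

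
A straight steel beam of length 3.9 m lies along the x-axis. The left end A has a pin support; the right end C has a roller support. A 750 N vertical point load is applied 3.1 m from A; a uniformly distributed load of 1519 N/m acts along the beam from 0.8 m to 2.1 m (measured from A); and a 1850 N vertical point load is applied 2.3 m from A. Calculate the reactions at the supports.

Resultant of the distributed load: 1519 × 1.3 = 1974.7 N at 1.45 m from A.
Moments about A: C_y·3.9 − 750·3.1 − (1519·1.3)·1.45 − 1850·2.3 = 0 → C_y = 9443.315/3.9 = 2421.36 ≈ 2421 N.
ΣF_y = 0: A_y + 2421.36 − 750 − 1519·1.3 − 1850 = 0 → A_y = 2153 N.
ΣF_x = 0: no horizontal applied forces, so A_x = 0.

A_x = 0, A_y = 2153 N, C_y = 2421 N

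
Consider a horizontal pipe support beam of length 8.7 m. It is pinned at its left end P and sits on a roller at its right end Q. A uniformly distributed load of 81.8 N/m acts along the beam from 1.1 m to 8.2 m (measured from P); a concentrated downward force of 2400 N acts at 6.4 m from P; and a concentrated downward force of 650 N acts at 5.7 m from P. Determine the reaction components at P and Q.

P_x = 0, P_y = 1129 N, Q_y = 2502 N

Resultant of the distributed load: 81.8 × 7.1 = 580.78 N at 4.65 m from P.
Moments about P: Q_y·8.7 − (81.8·7.1)·4.65 − 2400·6.4 − 650·5.7 = 0 → Q_y = 21765.627/8.7 = 2501.8 ≈ 2502 N.
ΣF_y = 0: P_y + 2501.8 − 81.8·7.1 − 2400 − 650 = 0 → P_y = 1129 N.
ΣF_x = 0: no horizontal applied forces, so P_x = 0.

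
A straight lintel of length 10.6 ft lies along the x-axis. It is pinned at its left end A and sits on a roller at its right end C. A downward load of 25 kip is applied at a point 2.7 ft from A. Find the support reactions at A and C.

A_x = 0, A_y = 18.63 kip, C_y = 6.368 kip

ΣM about A: C_y·10.6 − 25·2.7 = 0 → C_y = 67.5/10.6 = 6.36792 ≈ 6.368 kip.
ΣF_y = 0: A_y + 6.36792 − 25 = 0 → A_y = 18.63 kip.
ΣF_x = 0: no horizontal applied forces, so A_x = 0.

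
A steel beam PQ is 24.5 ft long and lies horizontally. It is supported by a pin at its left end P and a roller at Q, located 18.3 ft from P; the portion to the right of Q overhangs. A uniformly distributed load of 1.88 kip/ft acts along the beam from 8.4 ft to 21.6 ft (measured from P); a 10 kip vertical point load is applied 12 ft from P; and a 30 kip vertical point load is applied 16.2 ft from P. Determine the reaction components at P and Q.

P_x = 0, P_y = 11.36 kip, Q_y = 53.46 kip

Resultant of the distributed load: 1.88 × 13.2 = 24.816 kip at 15 ft from P.
ΣM about P: Q_y·18.3 − (1.88·13.2)·15 − 10·12 − 30·16.2 = 0 → Q_y = 978.24/18.3 = 53.4557 ≈ 53.46 kip.
ΣF_y = 0: P_y + 53.4557 − 1.88·13.2 − 10 − 30 = 0 → P_y = 11.36 kip.
ΣF_x = 0: no horizontal applied forces, so P_x = 0.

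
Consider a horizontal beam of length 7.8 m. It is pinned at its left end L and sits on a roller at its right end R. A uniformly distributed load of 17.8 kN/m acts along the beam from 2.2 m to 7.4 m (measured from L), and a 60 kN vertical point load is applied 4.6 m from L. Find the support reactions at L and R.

L_x = 0, L_y = 60.22 kN, R_y = 92.34 kN

Resultant of the distributed load: 17.8 × 5.2 = 92.56 kN at 4.8 m from L.
ΣM about L: R_y·7.8 − (17.8·5.2)·4.8 − 60·4.6 = 0 → R_y = 720.288/7.8 = 92.3446 ≈ 92.34 kN.
ΣF_y = 0: L_y + 92.3446 − 17.8·5.2 − 60 = 0 → L_y = 60.22 kN.
ΣF_x = 0: no horizontal applied forces, so L_x = 0.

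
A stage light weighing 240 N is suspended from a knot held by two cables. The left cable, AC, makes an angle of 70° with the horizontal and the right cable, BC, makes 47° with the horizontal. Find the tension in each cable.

T_AC = 183.7 N, T_BC = 92.13 N

ΣF_x = 0: −T_AC·cos70° + T_BC·cos47° = 0 → T_BC = 0.501497·T_AC.
ΣF_y = 0: T_AC·sin70° + T_BC·sin47° = 240.
Substitute: T_AC·(0.939693 + 0.501497·0.731354) = 240 → T_AC = 183.702 ≈ 183.7 N.
Then T_BC = 0.501497 × 183.702 = 92.13 N.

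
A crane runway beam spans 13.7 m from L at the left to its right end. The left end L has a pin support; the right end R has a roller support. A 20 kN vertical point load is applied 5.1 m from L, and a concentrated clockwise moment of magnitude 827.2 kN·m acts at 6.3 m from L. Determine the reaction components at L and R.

Taking moments about L: R_y·13.7 − 20·5.1 − 827.2 = 0 → R_y = 929.2/13.7 = 67.8248 ≈ 67.82 kN.
ΣF_y = 0: L_y + 67.8248 − 20 = 0 → L_y = -47.82 kN.
ΣF_x = 0: no horizontal applied forces, so L_x = 0.

L_x = 0, L_y = -47.82 kN, R_y = 67.82 kN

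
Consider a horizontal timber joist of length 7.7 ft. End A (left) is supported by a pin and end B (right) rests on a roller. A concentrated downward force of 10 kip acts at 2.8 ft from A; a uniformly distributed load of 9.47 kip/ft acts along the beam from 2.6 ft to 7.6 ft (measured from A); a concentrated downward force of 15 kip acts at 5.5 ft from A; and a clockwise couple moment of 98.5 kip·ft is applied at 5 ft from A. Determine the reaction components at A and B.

Resultant of the distributed load: 9.47 × 5 = 47.35 kip at 5.1 ft from A.
Moments about A: B_y·7.7 − 10·2.8 − (9.47·5)·5.1 − 15·5.5 − 98.5 = 0 → B_y = 450.485/7.7 = 58.5045 ≈ 58.50 kip.
ΣF_y = 0: A_y + 58.5045 − 10 − 9.47·5 − 15 = 0 → A_y = 13.85 kip.
ΣF_x = 0: no horizontal applied forces, so A_x = 0.

A_x = 0, A_y = 13.85 kip, B_y = 58.50 kip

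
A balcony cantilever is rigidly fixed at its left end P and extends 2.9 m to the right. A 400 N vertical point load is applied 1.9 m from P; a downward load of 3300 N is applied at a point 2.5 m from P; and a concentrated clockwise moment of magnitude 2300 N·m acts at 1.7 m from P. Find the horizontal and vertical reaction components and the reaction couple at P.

ΣF_x = 0: P_x = 0.
ΣF_y = 0: P_y − 400 − 3300 = 0 → P_y = 3700 N.
ΣM about P: M_P − 400·1.9 − 3300·2.5 − 2300 = 0 → M_P = 11310 N·m.

P_x = 0, P_y = 3700 N, M_P = 11310 N·m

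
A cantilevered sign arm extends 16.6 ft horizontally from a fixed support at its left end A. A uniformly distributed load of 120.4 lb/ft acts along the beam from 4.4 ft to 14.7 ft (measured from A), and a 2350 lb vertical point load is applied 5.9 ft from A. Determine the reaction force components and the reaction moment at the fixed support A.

Resultant of the distributed load: 120.4 × 10.3 = 1240.12 lb at 9.55 ft from A.
ΣF_x = 0: A_x = 0.
ΣF_y = 0: A_y − 120.4·10.3 − 2350 = 0 → A_y = 3590 lb.
ΣM about A: M_A − (120.4·10.3)·9.55 − 2350·5.9 = 0 → M_A = 25710 lb·ft.

A_x = 0, A_y = 3590 lb, M_A = 25710 lb·ft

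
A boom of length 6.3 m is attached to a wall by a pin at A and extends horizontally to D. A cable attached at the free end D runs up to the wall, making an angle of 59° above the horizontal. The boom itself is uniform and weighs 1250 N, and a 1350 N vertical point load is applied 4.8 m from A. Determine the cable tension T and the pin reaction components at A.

T = 1929 N, A_x = 993.6 N, A_y = 946.4 N

ΣM about A: T·sin59°·6.3 − 1250·3.15 − 1350·4.8 = 0 → T = 10417.5/(6.3·0.857167) = 1929.11 ≈ 1929 N.
ΣF_x = 0: A_x − T·cos59° = 0 → A_x = 1929.11 × 0.515038 = 993.6 N.
ΣF_y = 0: A_y + T·sin59° − 1250 − 1350 = 0 → A_y = 2600 − 1929.11 × 0.857167 = 946.4 N.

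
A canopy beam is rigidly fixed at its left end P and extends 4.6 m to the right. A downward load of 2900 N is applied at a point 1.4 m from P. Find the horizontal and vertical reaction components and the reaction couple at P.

ΣF_x = 0: P_x = 0.
ΣF_y = 0: P_y − 2900 = 0 → P_y = 2900 N.
ΣM about P: M_P − 2900·1.4 = 0 → M_P = 4060 N·m.

P_x = 0, P_y = 2900 N, M_P = 4060 N·m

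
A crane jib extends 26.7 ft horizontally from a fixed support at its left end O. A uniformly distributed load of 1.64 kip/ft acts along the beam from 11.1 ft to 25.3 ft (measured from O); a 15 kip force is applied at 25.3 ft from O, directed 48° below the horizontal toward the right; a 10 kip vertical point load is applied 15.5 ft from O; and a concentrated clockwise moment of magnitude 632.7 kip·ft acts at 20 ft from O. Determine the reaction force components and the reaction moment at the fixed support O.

Resultant of the distributed load: 1.64 × 14.2 = 23.288 kip at 18.2 ft from O.
ΣF_x = 0: O_x + 15·cos48° = 0 → O_x = -10.04 kip.
ΣF_y = 0: O_y − 1.64·14.2 − 15·sin48° − 10 = 0 → O_y = 44.44 kip.
ΣM about O: M_O − (1.64·14.2)·18.2 − 15·sin48°·25.3 − 10·15.5 − 632.7 = 0 → M_O = 1494 kip·ft.

O_x = -10.04 kip, O_y = 44.44 kip, M_O = 1494 kip·ft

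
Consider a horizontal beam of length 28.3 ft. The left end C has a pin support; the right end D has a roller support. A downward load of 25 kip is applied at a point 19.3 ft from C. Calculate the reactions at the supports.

C_x = 0, C_y = 7.951 kip, D_y = 17.05 kip

ΣM about C: D_y·28.3 − 25·19.3 = 0 → D_y = 482.5/28.3 = 17.0495 ≈ 17.05 kip.
ΣF_y = 0: C_y + 17.0495 − 25 = 0 → C_y = 7.951 kip.
ΣF_x = 0: no horizontal applied forces, so C_x = 0.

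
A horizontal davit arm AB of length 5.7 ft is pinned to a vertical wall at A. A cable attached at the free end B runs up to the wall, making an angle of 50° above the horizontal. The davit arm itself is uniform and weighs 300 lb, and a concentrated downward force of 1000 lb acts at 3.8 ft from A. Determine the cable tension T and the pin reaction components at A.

ΣM about A: T·sin50°·5.7 − 300·2.85 − 1000·3.8 = 0 → T = 4655/(5.7·0.766044) = 1066.08 ≈ 1066 lb.
ΣF_x = 0: A_x − T·cos50° = 0 → A_x = 1066.08 × 0.642788 = 685.3 lb.
ΣF_y = 0: A_y + T·sin50° − 300 − 1000 = 0 → A_y = 1300 − 1066.08 × 0.766044 = 483.3 lb.

T = 1066 lb, A_x = 685.3 lb, A_y = 483.3 lb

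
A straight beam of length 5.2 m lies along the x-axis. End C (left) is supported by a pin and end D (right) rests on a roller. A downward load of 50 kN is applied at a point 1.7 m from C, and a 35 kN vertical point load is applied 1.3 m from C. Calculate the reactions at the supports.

C_x = 0, C_y = 59.90 kN, D_y = 25.10 kN

ΣM about C: D_y·5.2 − 50·1.7 − 35·1.3 = 0 → D_y = 130.5/5.2 = 25.0962 ≈ 25.10 kN.
ΣF_y = 0: C_y + 25.0962 − 50 − 35 = 0 → C_y = 59.90 kN.
ΣF_x = 0: no horizontal applied forces, so C_x = 0.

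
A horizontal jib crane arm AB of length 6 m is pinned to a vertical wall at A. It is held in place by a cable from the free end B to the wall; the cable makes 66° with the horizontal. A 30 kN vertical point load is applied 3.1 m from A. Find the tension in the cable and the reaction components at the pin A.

T = 16.97 kN, A_x = 6.901 kN, A_y = 14.50 kN

ΣM about A: T·sin66°·6 − 30·3.1 = 0 → T = 93/(6·0.913545) = 16.9669 ≈ 16.97 kN.
ΣF_x = 0: A_x − T·cos66° = 0 → A_x = 16.9669 × 0.406737 = 6.901 kN.
ΣF_y = 0: A_y + T·sin66° − 30 = 0 → A_y = 30 − 16.9669 × 0.913545 = 14.50 kN.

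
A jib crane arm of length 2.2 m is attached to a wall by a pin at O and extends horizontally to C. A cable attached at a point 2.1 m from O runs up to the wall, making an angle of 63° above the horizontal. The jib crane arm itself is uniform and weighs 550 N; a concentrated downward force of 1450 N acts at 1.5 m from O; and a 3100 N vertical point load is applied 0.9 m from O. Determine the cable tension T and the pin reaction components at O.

T = 2977 N, O_x = 1351 N, O_y = 2448 N

ΣM about O: T·sin63°·2.1 − 550·1.1 − 1450·1.5 − 3100·0.9 = 0 → T = 5570/(2.1·0.891007) = 2976.84 ≈ 2977 N.
ΣF_x = 0: O_x − T·cos63° = 0 → O_x = 2976.84 × 0.45399 = 1351 N.
ΣF_y = 0: O_y + T·sin63° − 550 − 1450 − 3100 = 0 → O_y = 5100 − 2976.84 × 0.891007 = 2448 N.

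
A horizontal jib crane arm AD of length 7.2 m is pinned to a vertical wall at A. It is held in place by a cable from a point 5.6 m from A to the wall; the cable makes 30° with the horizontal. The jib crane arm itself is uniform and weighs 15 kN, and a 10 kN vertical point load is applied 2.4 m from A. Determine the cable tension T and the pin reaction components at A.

T = 27.86 kN, A_x = 24.12 kN, A_y = 11.07 kN

ΣM about A: T·sin30°·5.6 − 15·3.6 − 10·2.4 = 0 → T = 78/(5.6·0.5) = 27.8571 ≈ 27.86 kN.
ΣF_x = 0: A_x − T·cos30° = 0 → A_x = 27.8571 × 0.866025 = 24.12 kN.
ΣF_y = 0: A_y + T·sin30° − 15 − 10 = 0 → A_y = 25 − 27.8571 × 0.5 = 11.07 kN.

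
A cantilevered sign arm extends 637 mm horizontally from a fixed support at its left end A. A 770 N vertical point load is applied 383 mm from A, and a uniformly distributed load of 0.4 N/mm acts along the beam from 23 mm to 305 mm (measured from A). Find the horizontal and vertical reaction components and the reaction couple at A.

A_x = 0, A_y = 882.8 N, M_A = 313400 N·mm

Resultant of the distributed load: 0.4 × 282 = 112.8 N at 164 mm from A.
ΣF_x = 0: A_x = 0.
ΣF_y = 0: A_y − 770 − 0.4·282 = 0 → A_y = 882.8 N.
ΣM about A: M_A − 770·383 − (0.4·282)·164 = 0 → M_A = 313400 N·mm.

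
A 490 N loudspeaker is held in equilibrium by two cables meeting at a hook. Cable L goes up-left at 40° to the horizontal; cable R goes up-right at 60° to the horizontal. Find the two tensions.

ΣF_x = 0: −T_L·cos40° + T_R·cos60° = 0 → T_R = 1.53209·T_L.
ΣF_y = 0: T_L·sin40° + T_R·sin60° = 490.
Substitute: T_L·(0.642788 + 1.53209·0.866025) = 490 → T_L = 248.779 ≈ 248.8 N.
Then T_R = 1.53209 × 248.779 = 381.2 N.

T_L = 248.8 N, T_R = 381.2 N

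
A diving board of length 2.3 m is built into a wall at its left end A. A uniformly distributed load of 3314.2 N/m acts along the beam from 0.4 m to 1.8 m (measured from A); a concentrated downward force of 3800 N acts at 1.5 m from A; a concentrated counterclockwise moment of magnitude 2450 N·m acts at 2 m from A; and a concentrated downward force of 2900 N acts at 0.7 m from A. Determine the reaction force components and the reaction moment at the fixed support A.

A_x = 0, A_y = 11340 N, M_A = 10380 N·m

Resultant of the distributed load: 3314.2 × 1.4 = 4639.88 N at 1.1 m from A.
ΣF_x = 0: A_x = 0.
ΣF_y = 0: A_y − 3314.2·1.4 − 3800 − 2900 = 0 → A_y = 11340 N.
ΣM about A: M_A − (3314.2·1.4)·1.1 − 3800·1.5 + 2450 − 2900·0.7 = 0 → M_A = 10380 N·m.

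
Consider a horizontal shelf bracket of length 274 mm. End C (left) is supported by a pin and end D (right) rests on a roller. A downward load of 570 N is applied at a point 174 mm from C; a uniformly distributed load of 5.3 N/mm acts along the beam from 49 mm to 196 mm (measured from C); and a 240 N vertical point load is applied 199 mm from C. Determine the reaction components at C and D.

Resultant of the distributed load: 5.3 × 147 = 779.1 N at 122.5 mm from C.
Taking moments about C: D_y·274 − 570·174 − (5.3·147)·122.5 − 240·199 = 0 → D_y = 242379.75/274 = 884.598 ≈ 884.6 N.
ΣF_y = 0: C_y + 884.598 − 570 − 5.3·147 − 240 = 0 → C_y = 704.5 N.
ΣF_x = 0: no horizontal applied forces, so C_x = 0.

C_x = 0, C_y = 704.5 N, D_y = 884.6 N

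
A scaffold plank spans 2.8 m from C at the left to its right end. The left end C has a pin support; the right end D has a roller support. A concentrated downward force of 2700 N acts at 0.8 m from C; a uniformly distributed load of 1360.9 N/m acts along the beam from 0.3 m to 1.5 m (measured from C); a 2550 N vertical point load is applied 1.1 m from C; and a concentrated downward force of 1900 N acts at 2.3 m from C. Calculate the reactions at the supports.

C_x = 0, C_y = 4924 N, D_y = 3859 N

Resultant of the distributed load: 1360.9 × 1.2 = 1633.08 N at 0.9 m from C.
Moments about C: D_y·2.8 − 2700·0.8 − (1360.9·1.2)·0.9 − 2550·1.1 − 1900·2.3 = 0 → D_y = 10804.772/2.8 = 3858.85 ≈ 3859 N.
ΣF_y = 0: C_y + 3858.85 − 2700 − 1360.9·1.2 − 2550 − 1900 = 0 → C_y = 4924 N.
ΣF_x = 0: no horizontal applied forces, so C_x = 0.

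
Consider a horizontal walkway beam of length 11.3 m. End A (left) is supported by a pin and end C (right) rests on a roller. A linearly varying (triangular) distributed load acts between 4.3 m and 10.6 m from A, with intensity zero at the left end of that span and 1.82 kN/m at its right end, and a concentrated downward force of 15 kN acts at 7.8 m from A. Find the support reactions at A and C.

A_x = 0, A_y = 6.067 kN, C_y = 14.67 kN

Resultant of the triangular load: ½ × 1.82 × 6.3 = 5.733 kN, acting at 8.5 m from A (one-third of the span from the peak).
Moments about A: C_y·11.3 − (½·1.82·6.3)·8.5 − 15·7.8 = 0 → C_y = 165.7305/11.3 = 14.6664 ≈ 14.67 kN.
ΣF_y = 0: A_y + 14.6664 − ½·1.82·6.3 − 15 = 0 → A_y = 6.067 kN.
ΣF_x = 0: no horizontal applied forces, so A_x = 0.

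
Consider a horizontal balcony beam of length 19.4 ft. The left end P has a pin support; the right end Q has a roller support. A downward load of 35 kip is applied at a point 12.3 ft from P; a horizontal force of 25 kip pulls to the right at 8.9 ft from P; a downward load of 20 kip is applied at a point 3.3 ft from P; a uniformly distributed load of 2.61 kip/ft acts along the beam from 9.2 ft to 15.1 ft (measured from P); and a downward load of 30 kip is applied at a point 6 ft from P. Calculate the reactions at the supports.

Resultant of the distributed load: 2.61 × 5.9 = 15.399 kip at 12.15 ft from P.
Taking moments about P: Q_y·19.4 − 35·12.3 − 20·3.3 − (2.61·5.9)·12.15 − 30·6 = 0 → Q_y = 863.59785/19.4 = 44.5154 ≈ 44.52 kip.
ΣF_y = 0: P_y + 44.5154 − 35 − 20 − 2.61·5.9 − 30 = 0 → P_y = 55.88 kip.
ΣF_x = 0: P_x + 25 = 0 → P_x = -25.00 kip.

P_x = -25.00 kip, P_y = 55.88 kip, Q_y = 44.52 kip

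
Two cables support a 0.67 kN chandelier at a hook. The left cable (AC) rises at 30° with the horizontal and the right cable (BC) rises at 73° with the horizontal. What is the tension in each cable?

T_AC = 0.2010 kN, T_BC = 0.5955 kN

ΣF_x = 0: −T_AC·cos30° + T_BC·cos73° = 0 → T_BC = 2.96207·T_AC.
ΣF_y = 0: T_AC·sin30° + T_BC·sin73° = 0.67.
Substitute: T_AC·(0.5 + 2.96207·0.956305) = 0.67 → T_AC = 0.201042 ≈ 0.2010 kN.
Then T_BC = 2.96207 × 0.201042 = 0.5955 kN.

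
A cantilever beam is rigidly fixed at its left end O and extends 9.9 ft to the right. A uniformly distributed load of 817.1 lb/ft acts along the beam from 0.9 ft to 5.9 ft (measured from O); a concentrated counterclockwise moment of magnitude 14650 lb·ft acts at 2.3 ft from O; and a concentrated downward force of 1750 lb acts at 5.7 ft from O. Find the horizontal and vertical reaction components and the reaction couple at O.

O_x = 0, O_y = 5836 lb, M_O = 9216 lb·ft

Resultant of the distributed load: 817.1 × 5 = 4085.5 lb at 3.4 ft from O.
ΣF_x = 0: O_x = 0.
ΣF_y = 0: O_y − 817.1·5 − 1750 = 0 → O_y = 5836 lb.
ΣM about O: M_O − (817.1·5)·3.4 + 14650 − 1750·5.7 = 0 → M_O = 9216 lb·ft.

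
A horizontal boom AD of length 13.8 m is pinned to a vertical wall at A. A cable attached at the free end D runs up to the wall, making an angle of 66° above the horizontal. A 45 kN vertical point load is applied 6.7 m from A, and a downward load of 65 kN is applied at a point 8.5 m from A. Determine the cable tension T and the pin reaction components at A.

ΣM about A: T·sin66°·13.8 − 45·6.7 − 65·8.5 = 0 → T = 854/(13.8·0.913545) = 67.7406 ≈ 67.74 kN.
ΣF_x = 0: A_x − T·cos66° = 0 → A_x = 67.7406 × 0.406737 = 27.55 kN.
ΣF_y = 0: A_y + T·sin66° − 45 − 65 = 0 → A_y = 110 − 67.7406 × 0.913545 = 48.12 kN.

T = 67.74 kN, A_x = 27.55 kN, A_y = 48.12 kN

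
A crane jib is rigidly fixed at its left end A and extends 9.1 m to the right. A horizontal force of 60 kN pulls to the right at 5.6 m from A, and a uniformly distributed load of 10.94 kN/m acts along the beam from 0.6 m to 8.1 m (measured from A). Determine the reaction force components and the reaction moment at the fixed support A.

A_x = -60.00 kN, A_y = 82.05 kN, M_A = 356.9 kN·m

Resultant of the distributed load: 10.94 × 7.5 = 82.05 kN at 4.35 m from A.
ΣF_x = 0: A_x + 60 = 0 → A_x = -60.00 kN.
ΣF_y = 0: A_y − 10.94·7.5 = 0 → A_y = 82.05 kN.
ΣM about A: M_A − (10.94·7.5)·4.35 = 0 → M_A = 356.9 kN·m.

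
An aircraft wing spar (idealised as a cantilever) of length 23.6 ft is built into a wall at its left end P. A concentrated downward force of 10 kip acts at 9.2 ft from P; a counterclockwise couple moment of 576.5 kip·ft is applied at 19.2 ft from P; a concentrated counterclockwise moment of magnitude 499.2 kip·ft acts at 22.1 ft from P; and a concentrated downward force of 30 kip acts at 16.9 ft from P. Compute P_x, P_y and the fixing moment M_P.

P_x = 0, P_y = 40.00 kip, M_P = -476.7 kip·ft

ΣF_x = 0: P_x = 0.
ΣF_y = 0: P_y − 10 − 30 = 0 → P_y = 40.00 kip.
ΣM about P: M_P − 10·9.2 + 576.5 + 499.2 − 30·16.9 = 0 → M_P = -476.7 kip·ft.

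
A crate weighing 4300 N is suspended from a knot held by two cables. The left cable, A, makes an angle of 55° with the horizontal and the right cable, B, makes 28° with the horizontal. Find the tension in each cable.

T_A = 3825 N, T_B = 2485 N

ΣF_x = 0: −T_A·cos55° + T_B·cos28° = 0 → T_B = 0.649615·T_A.
ΣF_y = 0: T_A·sin55° + T_B·sin28° = 4300.
Substitute: T_A·(0.819152 + 0.649615·0.469472) = 4300 → T_A = 3825.19 ≈ 3825 N.
Then T_B = 0.649615 × 3825.19 = 2485 N.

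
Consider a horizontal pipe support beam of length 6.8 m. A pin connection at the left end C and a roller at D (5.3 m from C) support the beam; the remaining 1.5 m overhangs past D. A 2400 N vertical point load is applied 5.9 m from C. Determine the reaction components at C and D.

C_x = 0, C_y = -271.7 N, D_y = 2672 N

ΣM about C: D_y·5.3 − 2400·5.9 = 0 → D_y = 14160/5.3 = 2671.7 ≈ 2672 N.
ΣF_y = 0: C_y + 2671.7 − 2400 = 0 → C_y = -271.7 N.
ΣF_x = 0: no horizontal applied forces, so C_x = 0.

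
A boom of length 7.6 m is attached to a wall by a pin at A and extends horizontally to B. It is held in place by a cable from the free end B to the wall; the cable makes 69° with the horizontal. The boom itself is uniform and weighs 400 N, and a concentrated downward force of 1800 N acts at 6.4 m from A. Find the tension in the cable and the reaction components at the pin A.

ΣM about A: T·sin69°·7.6 − 400·3.8 − 1800·6.4 = 0 → T = 13040/(7.6·0.93358) = 1837.86 ≈ 1838 N.
ΣF_x = 0: A_x − T·cos69° = 0 → A_x = 1837.86 × 0.358368 = 658.6 N.
ΣF_y = 0: A_y + T·sin69° − 400 − 1800 = 0 → A_y = 2200 − 1837.86 × 0.93358 = 484.2 N.

T = 1838 N, A_x = 658.6 N, A_y = 484.2 N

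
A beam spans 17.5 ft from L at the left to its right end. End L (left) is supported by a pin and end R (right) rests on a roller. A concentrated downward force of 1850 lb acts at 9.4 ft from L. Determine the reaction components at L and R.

L_x = 0, L_y = 856.3 lb, R_y = 993.7 lb

ΣM about L: R_y·17.5 − 1850·9.4 = 0 → R_y = 17390/17.5 = 993.714 ≈ 993.7 lb.
ΣF_y = 0: L_y + 993.714 − 1850 = 0 → L_y = 856.3 lb.
ΣF_x = 0: no horizontal applied forces, so L_x = 0.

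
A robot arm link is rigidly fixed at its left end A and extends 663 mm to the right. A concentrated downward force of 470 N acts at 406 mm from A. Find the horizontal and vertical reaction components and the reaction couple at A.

ΣF_x = 0: A_x = 0.
ΣF_y = 0: A_y − 470 = 0 → A_y = 470.0 N.
ΣM about A: M_A − 470·406 = 0 → M_A = 190800 N·mm.

A_x = 0, A_y = 470.0 N, M_A = 190800 N·mm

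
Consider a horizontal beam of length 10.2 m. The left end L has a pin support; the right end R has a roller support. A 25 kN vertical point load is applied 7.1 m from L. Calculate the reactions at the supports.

L_x = 0, L_y = 7.598 kN, R_y = 17.40 kN

ΣM about L: R_y·10.2 − 25·7.1 = 0 → R_y = 177.5/10.2 = 17.402 ≈ 17.40 kN.
ΣF_y = 0: L_y + 17.402 − 25 = 0 → L_y = 7.598 kN.
ΣF_x = 0: no horizontal applied forces, so L_x = 0.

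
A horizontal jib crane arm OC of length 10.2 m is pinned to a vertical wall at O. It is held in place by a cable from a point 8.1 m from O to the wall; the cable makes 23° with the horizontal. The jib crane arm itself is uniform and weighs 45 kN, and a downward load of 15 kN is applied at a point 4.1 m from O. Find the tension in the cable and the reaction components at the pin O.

T = 91.95 kN, O_x = 84.64 kN, O_y = 24.07 kN

ΣM about O: T·sin23°·8.1 − 45·5.1 − 15·4.1 = 0 → T = 291/(8.1·0.390731) = 91.9454 ≈ 91.95 kN.
ΣF_x = 0: O_x − T·cos23° = 0 → O_x = 91.9454 × 0.920505 = 84.64 kN.
ΣF_y = 0: O_y + T·sin23° − 45 − 15 = 0 → O_y = 60 − 91.9454 × 0.390731 = 24.07 kN.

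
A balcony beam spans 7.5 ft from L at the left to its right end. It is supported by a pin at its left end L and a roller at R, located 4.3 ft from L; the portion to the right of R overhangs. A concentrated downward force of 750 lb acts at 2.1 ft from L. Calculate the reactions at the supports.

L_x = 0, L_y = 383.7 lb, R_y = 366.3 lb

Taking moments about L: R_y·4.3 − 750·2.1 = 0 → R_y = 1575/4.3 = 366.279 ≈ 366.3 lb.
ΣF_y = 0: L_y + 366.279 − 750 = 0 → L_y = 383.7 lb.
ΣF_x = 0: no horizontal applied forces, so L_x = 0.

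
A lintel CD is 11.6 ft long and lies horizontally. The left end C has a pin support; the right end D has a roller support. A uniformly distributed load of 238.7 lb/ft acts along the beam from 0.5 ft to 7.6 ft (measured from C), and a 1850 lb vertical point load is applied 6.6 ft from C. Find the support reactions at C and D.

Resultant of the distributed load: 238.7 × 7.1 = 1694.77 lb at 4.05 ft from C.
Moments about C: D_y·11.6 − (238.7·7.1)·4.05 − 1850·6.6 = 0 → D_y = 19073.8185/11.6 = 1644.29 ≈ 1644 lb.
ΣF_y = 0: C_y + 1644.29 − 238.7·7.1 − 1850 = 0 → C_y = 1900 lb.
ΣF_x = 0: no horizontal applied forces, so C_x = 0.

C_x = 0, C_y = 1900 lb, D_y = 1644 lb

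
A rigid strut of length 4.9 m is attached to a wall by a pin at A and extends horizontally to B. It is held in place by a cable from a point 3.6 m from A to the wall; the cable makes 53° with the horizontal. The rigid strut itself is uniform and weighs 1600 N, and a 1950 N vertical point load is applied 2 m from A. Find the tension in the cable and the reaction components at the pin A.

ΣM about A: T·sin53°·3.6 − 1600·2.45 − 1950·2 = 0 → T = 7820/(3.6·0.798636) = 2719.92 ≈ 2720 N.
ΣF_x = 0: A_x − T·cos53° = 0 → A_x = 2719.92 × 0.601815 = 1637 N.
ΣF_y = 0: A_y + T·sin53° − 1600 − 1950 = 0 → A_y = 3550 − 2719.92 × 0.798636 = 1378 N.

T = 2720 N, A_x = 1637 N, A_y = 1378 N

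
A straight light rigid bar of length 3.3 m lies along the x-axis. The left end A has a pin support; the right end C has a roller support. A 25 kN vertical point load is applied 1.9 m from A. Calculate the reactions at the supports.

Moments about A: C_y·3.3 − 25·1.9 = 0 → C_y = 47.5/3.3 = 14.3939 ≈ 14.39 kN.
ΣF_y = 0: A_y + 14.3939 − 25 = 0 → A_y = 10.61 kN.
ΣF_x = 0: no horizontal applied forces, so A_x = 0.

A_x = 0, A_y = 10.61 kN, C_y = 14.39 kN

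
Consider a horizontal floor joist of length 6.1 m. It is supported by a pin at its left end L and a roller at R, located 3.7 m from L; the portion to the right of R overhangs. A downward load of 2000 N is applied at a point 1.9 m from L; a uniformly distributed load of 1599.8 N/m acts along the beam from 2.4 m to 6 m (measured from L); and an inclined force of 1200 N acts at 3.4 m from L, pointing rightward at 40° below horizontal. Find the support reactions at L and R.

Resultant of the distributed load: 1599.8 × 3.6 = 5759.28 N at 4.2 m from L.
Taking moments about L: R_y·3.7 − 2000·1.9 − (1599.8·3.6)·4.2 − 1200·sin40°·3.4 = 0 → R_y = 30611.5/3.7 = 8273.38 ≈ 8273 N.
ΣF_y = 0: L_y + 8273.38 − 2000 − 1599.8·3.6 − 1200·sin40° = 0 → L_y = 257.2 N.
ΣF_x = 0: L_x + 1200·cos40° = 0 → L_x = -919.3 N.

L_x = -919.3 N, L_y = 257.2 N, R_y = 8273 N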